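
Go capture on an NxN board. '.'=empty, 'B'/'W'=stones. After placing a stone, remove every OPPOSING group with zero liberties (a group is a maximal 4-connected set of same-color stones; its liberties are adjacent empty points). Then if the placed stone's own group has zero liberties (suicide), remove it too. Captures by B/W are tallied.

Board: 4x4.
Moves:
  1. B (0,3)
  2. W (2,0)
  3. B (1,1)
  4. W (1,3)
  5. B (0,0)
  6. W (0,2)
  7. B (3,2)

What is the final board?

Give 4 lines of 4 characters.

Answer: B.W.
.B.W
W...
..B.

Derivation:
Move 1: B@(0,3) -> caps B=0 W=0
Move 2: W@(2,0) -> caps B=0 W=0
Move 3: B@(1,1) -> caps B=0 W=0
Move 4: W@(1,3) -> caps B=0 W=0
Move 5: B@(0,0) -> caps B=0 W=0
Move 6: W@(0,2) -> caps B=0 W=1
Move 7: B@(3,2) -> caps B=0 W=1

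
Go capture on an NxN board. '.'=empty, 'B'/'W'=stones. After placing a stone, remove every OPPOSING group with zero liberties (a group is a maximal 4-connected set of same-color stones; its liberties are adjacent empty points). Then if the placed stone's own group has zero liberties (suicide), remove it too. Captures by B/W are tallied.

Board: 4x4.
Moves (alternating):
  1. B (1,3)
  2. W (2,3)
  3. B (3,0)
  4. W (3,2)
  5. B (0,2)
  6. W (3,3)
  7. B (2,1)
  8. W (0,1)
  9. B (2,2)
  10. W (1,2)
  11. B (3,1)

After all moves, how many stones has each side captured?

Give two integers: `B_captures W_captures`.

Answer: 3 0

Derivation:
Move 1: B@(1,3) -> caps B=0 W=0
Move 2: W@(2,3) -> caps B=0 W=0
Move 3: B@(3,0) -> caps B=0 W=0
Move 4: W@(3,2) -> caps B=0 W=0
Move 5: B@(0,2) -> caps B=0 W=0
Move 6: W@(3,3) -> caps B=0 W=0
Move 7: B@(2,1) -> caps B=0 W=0
Move 8: W@(0,1) -> caps B=0 W=0
Move 9: B@(2,2) -> caps B=0 W=0
Move 10: W@(1,2) -> caps B=0 W=0
Move 11: B@(3,1) -> caps B=3 W=0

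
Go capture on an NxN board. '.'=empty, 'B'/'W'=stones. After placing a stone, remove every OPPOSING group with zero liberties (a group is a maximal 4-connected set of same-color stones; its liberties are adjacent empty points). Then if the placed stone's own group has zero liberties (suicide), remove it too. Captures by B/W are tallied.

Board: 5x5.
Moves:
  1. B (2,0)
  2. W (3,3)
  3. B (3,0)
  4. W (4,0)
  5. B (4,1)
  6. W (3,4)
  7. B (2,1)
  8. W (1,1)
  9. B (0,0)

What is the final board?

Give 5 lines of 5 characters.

Answer: B....
.W...
BB...
B..WW
.B...

Derivation:
Move 1: B@(2,0) -> caps B=0 W=0
Move 2: W@(3,3) -> caps B=0 W=0
Move 3: B@(3,0) -> caps B=0 W=0
Move 4: W@(4,0) -> caps B=0 W=0
Move 5: B@(4,1) -> caps B=1 W=0
Move 6: W@(3,4) -> caps B=1 W=0
Move 7: B@(2,1) -> caps B=1 W=0
Move 8: W@(1,1) -> caps B=1 W=0
Move 9: B@(0,0) -> caps B=1 W=0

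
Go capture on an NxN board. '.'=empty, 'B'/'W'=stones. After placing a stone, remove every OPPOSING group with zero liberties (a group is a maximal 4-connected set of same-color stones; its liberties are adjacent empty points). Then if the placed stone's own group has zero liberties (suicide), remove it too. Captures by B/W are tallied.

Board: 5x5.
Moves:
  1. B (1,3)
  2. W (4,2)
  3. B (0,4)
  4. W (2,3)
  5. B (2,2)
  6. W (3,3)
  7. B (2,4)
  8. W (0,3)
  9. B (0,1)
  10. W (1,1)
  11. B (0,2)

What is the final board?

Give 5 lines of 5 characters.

Answer: .BB.B
.W.B.
..BWB
...W.
..W..

Derivation:
Move 1: B@(1,3) -> caps B=0 W=0
Move 2: W@(4,2) -> caps B=0 W=0
Move 3: B@(0,4) -> caps B=0 W=0
Move 4: W@(2,3) -> caps B=0 W=0
Move 5: B@(2,2) -> caps B=0 W=0
Move 6: W@(3,3) -> caps B=0 W=0
Move 7: B@(2,4) -> caps B=0 W=0
Move 8: W@(0,3) -> caps B=0 W=0
Move 9: B@(0,1) -> caps B=0 W=0
Move 10: W@(1,1) -> caps B=0 W=0
Move 11: B@(0,2) -> caps B=1 W=0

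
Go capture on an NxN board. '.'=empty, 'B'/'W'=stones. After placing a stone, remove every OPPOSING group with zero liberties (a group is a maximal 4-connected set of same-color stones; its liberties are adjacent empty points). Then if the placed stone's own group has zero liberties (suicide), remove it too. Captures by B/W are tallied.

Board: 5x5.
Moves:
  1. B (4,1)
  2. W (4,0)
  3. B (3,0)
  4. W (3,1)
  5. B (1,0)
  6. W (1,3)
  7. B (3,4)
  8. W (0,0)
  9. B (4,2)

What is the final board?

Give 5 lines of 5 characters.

Move 1: B@(4,1) -> caps B=0 W=0
Move 2: W@(4,0) -> caps B=0 W=0
Move 3: B@(3,0) -> caps B=1 W=0
Move 4: W@(3,1) -> caps B=1 W=0
Move 5: B@(1,0) -> caps B=1 W=0
Move 6: W@(1,3) -> caps B=1 W=0
Move 7: B@(3,4) -> caps B=1 W=0
Move 8: W@(0,0) -> caps B=1 W=0
Move 9: B@(4,2) -> caps B=1 W=0

Answer: W....
B..W.
.....
BW..B
.BB..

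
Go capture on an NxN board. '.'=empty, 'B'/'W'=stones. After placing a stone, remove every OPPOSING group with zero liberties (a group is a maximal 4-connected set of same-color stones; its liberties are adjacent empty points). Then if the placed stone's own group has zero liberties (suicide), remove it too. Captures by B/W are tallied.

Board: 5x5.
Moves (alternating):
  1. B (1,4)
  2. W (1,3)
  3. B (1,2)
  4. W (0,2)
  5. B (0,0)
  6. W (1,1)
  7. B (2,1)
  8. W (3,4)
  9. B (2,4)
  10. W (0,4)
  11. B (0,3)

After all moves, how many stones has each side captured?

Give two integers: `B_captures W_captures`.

Move 1: B@(1,4) -> caps B=0 W=0
Move 2: W@(1,3) -> caps B=0 W=0
Move 3: B@(1,2) -> caps B=0 W=0
Move 4: W@(0,2) -> caps B=0 W=0
Move 5: B@(0,0) -> caps B=0 W=0
Move 6: W@(1,1) -> caps B=0 W=0
Move 7: B@(2,1) -> caps B=0 W=0
Move 8: W@(3,4) -> caps B=0 W=0
Move 9: B@(2,4) -> caps B=0 W=0
Move 10: W@(0,4) -> caps B=0 W=0
Move 11: B@(0,3) -> caps B=1 W=0

Answer: 1 0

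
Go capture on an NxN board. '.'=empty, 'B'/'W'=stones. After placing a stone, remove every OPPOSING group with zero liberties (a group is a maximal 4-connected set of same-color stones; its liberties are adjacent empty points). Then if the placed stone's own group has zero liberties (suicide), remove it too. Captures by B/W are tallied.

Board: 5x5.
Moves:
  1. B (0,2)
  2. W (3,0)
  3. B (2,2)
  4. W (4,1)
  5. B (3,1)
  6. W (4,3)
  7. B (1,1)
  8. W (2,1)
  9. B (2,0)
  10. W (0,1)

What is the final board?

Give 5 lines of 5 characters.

Answer: .WB..
.B...
B.B..
WB...
.W.W.

Derivation:
Move 1: B@(0,2) -> caps B=0 W=0
Move 2: W@(3,0) -> caps B=0 W=0
Move 3: B@(2,2) -> caps B=0 W=0
Move 4: W@(4,1) -> caps B=0 W=0
Move 5: B@(3,1) -> caps B=0 W=0
Move 6: W@(4,3) -> caps B=0 W=0
Move 7: B@(1,1) -> caps B=0 W=0
Move 8: W@(2,1) -> caps B=0 W=0
Move 9: B@(2,0) -> caps B=1 W=0
Move 10: W@(0,1) -> caps B=1 W=0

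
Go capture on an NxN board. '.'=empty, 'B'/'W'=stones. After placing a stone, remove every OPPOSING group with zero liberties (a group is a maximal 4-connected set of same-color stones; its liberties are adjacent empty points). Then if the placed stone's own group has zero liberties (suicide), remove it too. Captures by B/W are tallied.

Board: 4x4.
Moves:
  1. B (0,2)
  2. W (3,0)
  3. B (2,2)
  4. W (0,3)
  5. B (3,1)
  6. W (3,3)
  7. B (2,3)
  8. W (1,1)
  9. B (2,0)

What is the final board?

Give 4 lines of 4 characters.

Answer: ..BW
.W..
B.BB
.B.W

Derivation:
Move 1: B@(0,2) -> caps B=0 W=0
Move 2: W@(3,0) -> caps B=0 W=0
Move 3: B@(2,2) -> caps B=0 W=0
Move 4: W@(0,3) -> caps B=0 W=0
Move 5: B@(3,1) -> caps B=0 W=0
Move 6: W@(3,3) -> caps B=0 W=0
Move 7: B@(2,3) -> caps B=0 W=0
Move 8: W@(1,1) -> caps B=0 W=0
Move 9: B@(2,0) -> caps B=1 W=0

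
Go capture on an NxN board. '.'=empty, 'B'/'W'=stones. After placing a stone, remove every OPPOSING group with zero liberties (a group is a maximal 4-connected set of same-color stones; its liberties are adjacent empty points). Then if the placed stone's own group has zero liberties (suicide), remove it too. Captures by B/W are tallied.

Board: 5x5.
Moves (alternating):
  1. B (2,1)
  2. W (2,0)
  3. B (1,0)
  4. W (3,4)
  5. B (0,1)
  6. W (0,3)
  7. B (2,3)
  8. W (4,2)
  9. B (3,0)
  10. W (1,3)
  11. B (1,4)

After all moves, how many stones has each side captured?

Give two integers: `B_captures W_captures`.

Answer: 1 0

Derivation:
Move 1: B@(2,1) -> caps B=0 W=0
Move 2: W@(2,0) -> caps B=0 W=0
Move 3: B@(1,0) -> caps B=0 W=0
Move 4: W@(3,4) -> caps B=0 W=0
Move 5: B@(0,1) -> caps B=0 W=0
Move 6: W@(0,3) -> caps B=0 W=0
Move 7: B@(2,3) -> caps B=0 W=0
Move 8: W@(4,2) -> caps B=0 W=0
Move 9: B@(3,0) -> caps B=1 W=0
Move 10: W@(1,3) -> caps B=1 W=0
Move 11: B@(1,4) -> caps B=1 W=0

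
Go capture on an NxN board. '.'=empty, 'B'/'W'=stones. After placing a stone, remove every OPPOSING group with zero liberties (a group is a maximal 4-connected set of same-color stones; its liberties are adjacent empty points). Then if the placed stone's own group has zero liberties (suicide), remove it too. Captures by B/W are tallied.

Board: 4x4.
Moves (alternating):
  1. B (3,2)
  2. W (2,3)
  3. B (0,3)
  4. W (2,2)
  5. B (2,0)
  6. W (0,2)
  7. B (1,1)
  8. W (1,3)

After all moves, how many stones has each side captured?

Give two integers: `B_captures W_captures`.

Answer: 0 1

Derivation:
Move 1: B@(3,2) -> caps B=0 W=0
Move 2: W@(2,3) -> caps B=0 W=0
Move 3: B@(0,3) -> caps B=0 W=0
Move 4: W@(2,2) -> caps B=0 W=0
Move 5: B@(2,0) -> caps B=0 W=0
Move 6: W@(0,2) -> caps B=0 W=0
Move 7: B@(1,1) -> caps B=0 W=0
Move 8: W@(1,3) -> caps B=0 W=1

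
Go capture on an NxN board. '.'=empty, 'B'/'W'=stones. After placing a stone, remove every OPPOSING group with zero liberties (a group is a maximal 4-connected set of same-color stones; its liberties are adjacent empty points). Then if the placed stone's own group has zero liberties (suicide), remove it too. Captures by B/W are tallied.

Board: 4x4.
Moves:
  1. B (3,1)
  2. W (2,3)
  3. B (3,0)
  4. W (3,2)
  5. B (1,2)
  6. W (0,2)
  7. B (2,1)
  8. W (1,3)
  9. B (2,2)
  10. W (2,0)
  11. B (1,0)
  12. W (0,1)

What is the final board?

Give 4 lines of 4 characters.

Answer: .WW.
B.BW
.BBW
BBW.

Derivation:
Move 1: B@(3,1) -> caps B=0 W=0
Move 2: W@(2,3) -> caps B=0 W=0
Move 3: B@(3,0) -> caps B=0 W=0
Move 4: W@(3,2) -> caps B=0 W=0
Move 5: B@(1,2) -> caps B=0 W=0
Move 6: W@(0,2) -> caps B=0 W=0
Move 7: B@(2,1) -> caps B=0 W=0
Move 8: W@(1,3) -> caps B=0 W=0
Move 9: B@(2,2) -> caps B=0 W=0
Move 10: W@(2,0) -> caps B=0 W=0
Move 11: B@(1,0) -> caps B=1 W=0
Move 12: W@(0,1) -> caps B=1 W=0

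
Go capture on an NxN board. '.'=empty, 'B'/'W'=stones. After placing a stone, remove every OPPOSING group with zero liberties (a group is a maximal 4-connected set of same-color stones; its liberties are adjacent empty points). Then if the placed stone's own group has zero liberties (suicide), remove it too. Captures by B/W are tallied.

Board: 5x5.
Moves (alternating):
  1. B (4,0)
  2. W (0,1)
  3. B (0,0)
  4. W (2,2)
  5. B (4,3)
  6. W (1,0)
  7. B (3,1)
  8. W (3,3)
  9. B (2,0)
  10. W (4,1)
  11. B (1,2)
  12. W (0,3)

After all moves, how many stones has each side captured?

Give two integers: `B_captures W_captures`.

Move 1: B@(4,0) -> caps B=0 W=0
Move 2: W@(0,1) -> caps B=0 W=0
Move 3: B@(0,0) -> caps B=0 W=0
Move 4: W@(2,2) -> caps B=0 W=0
Move 5: B@(4,3) -> caps B=0 W=0
Move 6: W@(1,0) -> caps B=0 W=1
Move 7: B@(3,1) -> caps B=0 W=1
Move 8: W@(3,3) -> caps B=0 W=1
Move 9: B@(2,0) -> caps B=0 W=1
Move 10: W@(4,1) -> caps B=0 W=1
Move 11: B@(1,2) -> caps B=0 W=1
Move 12: W@(0,3) -> caps B=0 W=1

Answer: 0 1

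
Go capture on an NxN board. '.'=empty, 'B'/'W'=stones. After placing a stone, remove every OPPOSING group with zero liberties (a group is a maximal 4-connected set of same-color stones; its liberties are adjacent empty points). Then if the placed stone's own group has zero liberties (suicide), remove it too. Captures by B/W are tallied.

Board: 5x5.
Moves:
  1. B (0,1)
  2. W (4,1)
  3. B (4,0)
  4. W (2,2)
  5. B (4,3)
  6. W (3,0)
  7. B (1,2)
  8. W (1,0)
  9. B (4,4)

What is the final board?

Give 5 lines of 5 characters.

Move 1: B@(0,1) -> caps B=0 W=0
Move 2: W@(4,1) -> caps B=0 W=0
Move 3: B@(4,0) -> caps B=0 W=0
Move 4: W@(2,2) -> caps B=0 W=0
Move 5: B@(4,3) -> caps B=0 W=0
Move 6: W@(3,0) -> caps B=0 W=1
Move 7: B@(1,2) -> caps B=0 W=1
Move 8: W@(1,0) -> caps B=0 W=1
Move 9: B@(4,4) -> caps B=0 W=1

Answer: .B...
W.B..
..W..
W....
.W.BB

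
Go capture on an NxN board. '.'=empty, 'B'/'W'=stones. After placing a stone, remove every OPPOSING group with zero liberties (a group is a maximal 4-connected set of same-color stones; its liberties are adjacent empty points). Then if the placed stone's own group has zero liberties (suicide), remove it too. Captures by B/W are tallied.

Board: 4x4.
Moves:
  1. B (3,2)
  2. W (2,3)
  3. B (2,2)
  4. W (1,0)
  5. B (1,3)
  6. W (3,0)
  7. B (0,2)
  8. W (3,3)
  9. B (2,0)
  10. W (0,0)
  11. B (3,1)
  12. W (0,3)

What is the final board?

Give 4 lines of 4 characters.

Answer: W.B.
W..B
B.B.
.BB.

Derivation:
Move 1: B@(3,2) -> caps B=0 W=0
Move 2: W@(2,3) -> caps B=0 W=0
Move 3: B@(2,2) -> caps B=0 W=0
Move 4: W@(1,0) -> caps B=0 W=0
Move 5: B@(1,3) -> caps B=0 W=0
Move 6: W@(3,0) -> caps B=0 W=0
Move 7: B@(0,2) -> caps B=0 W=0
Move 8: W@(3,3) -> caps B=0 W=0
Move 9: B@(2,0) -> caps B=0 W=0
Move 10: W@(0,0) -> caps B=0 W=0
Move 11: B@(3,1) -> caps B=1 W=0
Move 12: W@(0,3) -> caps B=1 W=0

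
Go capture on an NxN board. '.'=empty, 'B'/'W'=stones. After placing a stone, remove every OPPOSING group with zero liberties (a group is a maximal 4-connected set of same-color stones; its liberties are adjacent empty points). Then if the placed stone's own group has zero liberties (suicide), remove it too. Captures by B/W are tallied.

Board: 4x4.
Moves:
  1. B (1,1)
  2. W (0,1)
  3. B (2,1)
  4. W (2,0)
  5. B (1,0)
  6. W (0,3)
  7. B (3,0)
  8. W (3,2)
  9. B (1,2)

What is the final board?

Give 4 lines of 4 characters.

Move 1: B@(1,1) -> caps B=0 W=0
Move 2: W@(0,1) -> caps B=0 W=0
Move 3: B@(2,1) -> caps B=0 W=0
Move 4: W@(2,0) -> caps B=0 W=0
Move 5: B@(1,0) -> caps B=0 W=0
Move 6: W@(0,3) -> caps B=0 W=0
Move 7: B@(3,0) -> caps B=1 W=0
Move 8: W@(3,2) -> caps B=1 W=0
Move 9: B@(1,2) -> caps B=1 W=0

Answer: .W.W
BBB.
.B..
B.W.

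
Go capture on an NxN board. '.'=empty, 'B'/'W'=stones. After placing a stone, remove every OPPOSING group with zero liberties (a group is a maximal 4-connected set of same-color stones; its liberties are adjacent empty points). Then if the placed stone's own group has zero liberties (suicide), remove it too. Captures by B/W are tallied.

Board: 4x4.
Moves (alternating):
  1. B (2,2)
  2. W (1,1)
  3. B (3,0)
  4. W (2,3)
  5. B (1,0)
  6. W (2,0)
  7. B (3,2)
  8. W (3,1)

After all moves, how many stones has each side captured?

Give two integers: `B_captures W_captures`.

Answer: 0 1

Derivation:
Move 1: B@(2,2) -> caps B=0 W=0
Move 2: W@(1,1) -> caps B=0 W=0
Move 3: B@(3,0) -> caps B=0 W=0
Move 4: W@(2,3) -> caps B=0 W=0
Move 5: B@(1,0) -> caps B=0 W=0
Move 6: W@(2,0) -> caps B=0 W=0
Move 7: B@(3,2) -> caps B=0 W=0
Move 8: W@(3,1) -> caps B=0 W=1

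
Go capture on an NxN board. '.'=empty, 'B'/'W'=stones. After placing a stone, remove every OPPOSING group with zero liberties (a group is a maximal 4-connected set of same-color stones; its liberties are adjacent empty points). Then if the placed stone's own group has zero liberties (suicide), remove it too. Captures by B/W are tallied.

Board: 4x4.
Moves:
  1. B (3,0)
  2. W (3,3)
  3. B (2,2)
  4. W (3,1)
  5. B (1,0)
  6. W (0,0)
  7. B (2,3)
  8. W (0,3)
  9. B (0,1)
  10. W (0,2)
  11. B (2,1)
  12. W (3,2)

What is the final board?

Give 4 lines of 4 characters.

Answer: .BWW
B...
.BBB
B...

Derivation:
Move 1: B@(3,0) -> caps B=0 W=0
Move 2: W@(3,3) -> caps B=0 W=0
Move 3: B@(2,2) -> caps B=0 W=0
Move 4: W@(3,1) -> caps B=0 W=0
Move 5: B@(1,0) -> caps B=0 W=0
Move 6: W@(0,0) -> caps B=0 W=0
Move 7: B@(2,3) -> caps B=0 W=0
Move 8: W@(0,3) -> caps B=0 W=0
Move 9: B@(0,1) -> caps B=1 W=0
Move 10: W@(0,2) -> caps B=1 W=0
Move 11: B@(2,1) -> caps B=1 W=0
Move 12: W@(3,2) -> caps B=1 W=0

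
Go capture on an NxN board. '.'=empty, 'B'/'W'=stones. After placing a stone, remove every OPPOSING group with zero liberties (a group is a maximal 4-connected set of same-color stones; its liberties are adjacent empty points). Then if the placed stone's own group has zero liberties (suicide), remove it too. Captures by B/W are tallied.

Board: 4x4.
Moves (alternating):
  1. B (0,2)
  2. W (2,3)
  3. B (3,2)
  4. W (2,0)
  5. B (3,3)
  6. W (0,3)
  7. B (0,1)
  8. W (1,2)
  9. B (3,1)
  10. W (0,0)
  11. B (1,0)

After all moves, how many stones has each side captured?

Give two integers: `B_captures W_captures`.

Answer: 1 0

Derivation:
Move 1: B@(0,2) -> caps B=0 W=0
Move 2: W@(2,3) -> caps B=0 W=0
Move 3: B@(3,2) -> caps B=0 W=0
Move 4: W@(2,0) -> caps B=0 W=0
Move 5: B@(3,3) -> caps B=0 W=0
Move 6: W@(0,3) -> caps B=0 W=0
Move 7: B@(0,1) -> caps B=0 W=0
Move 8: W@(1,2) -> caps B=0 W=0
Move 9: B@(3,1) -> caps B=0 W=0
Move 10: W@(0,0) -> caps B=0 W=0
Move 11: B@(1,0) -> caps B=1 W=0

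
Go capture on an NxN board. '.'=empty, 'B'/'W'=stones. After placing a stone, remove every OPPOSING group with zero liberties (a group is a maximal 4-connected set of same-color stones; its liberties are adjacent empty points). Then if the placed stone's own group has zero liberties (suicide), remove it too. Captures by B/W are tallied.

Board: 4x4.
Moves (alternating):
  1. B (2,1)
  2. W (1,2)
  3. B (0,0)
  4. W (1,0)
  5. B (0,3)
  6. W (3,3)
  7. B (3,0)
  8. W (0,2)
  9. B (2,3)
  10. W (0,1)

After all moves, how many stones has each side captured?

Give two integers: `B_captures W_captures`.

Move 1: B@(2,1) -> caps B=0 W=0
Move 2: W@(1,2) -> caps B=0 W=0
Move 3: B@(0,0) -> caps B=0 W=0
Move 4: W@(1,0) -> caps B=0 W=0
Move 5: B@(0,3) -> caps B=0 W=0
Move 6: W@(3,3) -> caps B=0 W=0
Move 7: B@(3,0) -> caps B=0 W=0
Move 8: W@(0,2) -> caps B=0 W=0
Move 9: B@(2,3) -> caps B=0 W=0
Move 10: W@(0,1) -> caps B=0 W=1

Answer: 0 1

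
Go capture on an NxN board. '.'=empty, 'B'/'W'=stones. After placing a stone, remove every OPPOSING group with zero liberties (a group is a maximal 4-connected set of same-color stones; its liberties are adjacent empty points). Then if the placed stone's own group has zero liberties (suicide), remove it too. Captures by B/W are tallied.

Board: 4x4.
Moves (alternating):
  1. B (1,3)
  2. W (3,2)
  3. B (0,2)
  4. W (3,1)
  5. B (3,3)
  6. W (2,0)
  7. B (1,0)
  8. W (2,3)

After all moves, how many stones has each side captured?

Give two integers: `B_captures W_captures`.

Move 1: B@(1,3) -> caps B=0 W=0
Move 2: W@(3,2) -> caps B=0 W=0
Move 3: B@(0,2) -> caps B=0 W=0
Move 4: W@(3,1) -> caps B=0 W=0
Move 5: B@(3,3) -> caps B=0 W=0
Move 6: W@(2,0) -> caps B=0 W=0
Move 7: B@(1,0) -> caps B=0 W=0
Move 8: W@(2,3) -> caps B=0 W=1

Answer: 0 1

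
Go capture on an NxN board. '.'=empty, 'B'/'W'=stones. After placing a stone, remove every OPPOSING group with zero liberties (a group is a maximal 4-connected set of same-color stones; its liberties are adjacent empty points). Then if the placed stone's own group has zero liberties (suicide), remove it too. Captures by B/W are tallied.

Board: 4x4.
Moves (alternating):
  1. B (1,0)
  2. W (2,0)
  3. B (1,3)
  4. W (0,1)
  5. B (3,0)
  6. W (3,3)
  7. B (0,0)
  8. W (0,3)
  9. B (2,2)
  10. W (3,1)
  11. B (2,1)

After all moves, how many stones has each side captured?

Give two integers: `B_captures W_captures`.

Move 1: B@(1,0) -> caps B=0 W=0
Move 2: W@(2,0) -> caps B=0 W=0
Move 3: B@(1,3) -> caps B=0 W=0
Move 4: W@(0,1) -> caps B=0 W=0
Move 5: B@(3,0) -> caps B=0 W=0
Move 6: W@(3,3) -> caps B=0 W=0
Move 7: B@(0,0) -> caps B=0 W=0
Move 8: W@(0,3) -> caps B=0 W=0
Move 9: B@(2,2) -> caps B=0 W=0
Move 10: W@(3,1) -> caps B=0 W=1
Move 11: B@(2,1) -> caps B=0 W=1

Answer: 0 1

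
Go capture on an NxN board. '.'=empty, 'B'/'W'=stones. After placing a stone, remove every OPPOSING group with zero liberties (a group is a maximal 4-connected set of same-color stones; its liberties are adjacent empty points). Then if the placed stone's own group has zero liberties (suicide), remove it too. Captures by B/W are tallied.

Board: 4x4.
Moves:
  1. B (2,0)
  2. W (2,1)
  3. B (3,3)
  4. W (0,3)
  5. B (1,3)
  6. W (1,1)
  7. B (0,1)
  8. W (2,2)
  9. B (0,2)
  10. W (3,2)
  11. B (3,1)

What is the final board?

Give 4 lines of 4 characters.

Move 1: B@(2,0) -> caps B=0 W=0
Move 2: W@(2,1) -> caps B=0 W=0
Move 3: B@(3,3) -> caps B=0 W=0
Move 4: W@(0,3) -> caps B=0 W=0
Move 5: B@(1,3) -> caps B=0 W=0
Move 6: W@(1,1) -> caps B=0 W=0
Move 7: B@(0,1) -> caps B=0 W=0
Move 8: W@(2,2) -> caps B=0 W=0
Move 9: B@(0,2) -> caps B=1 W=0
Move 10: W@(3,2) -> caps B=1 W=0
Move 11: B@(3,1) -> caps B=1 W=0

Answer: .BB.
.W.B
BWW.
.BWB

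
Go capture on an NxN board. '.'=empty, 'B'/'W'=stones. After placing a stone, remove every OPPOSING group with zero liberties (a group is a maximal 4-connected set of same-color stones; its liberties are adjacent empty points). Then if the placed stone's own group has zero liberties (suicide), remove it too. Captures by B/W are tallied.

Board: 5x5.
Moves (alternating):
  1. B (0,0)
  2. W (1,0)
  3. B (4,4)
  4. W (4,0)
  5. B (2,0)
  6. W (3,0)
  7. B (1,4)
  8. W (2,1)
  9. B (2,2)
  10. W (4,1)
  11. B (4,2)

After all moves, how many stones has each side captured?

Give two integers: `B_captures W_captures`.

Answer: 0 1

Derivation:
Move 1: B@(0,0) -> caps B=0 W=0
Move 2: W@(1,0) -> caps B=0 W=0
Move 3: B@(4,4) -> caps B=0 W=0
Move 4: W@(4,0) -> caps B=0 W=0
Move 5: B@(2,0) -> caps B=0 W=0
Move 6: W@(3,0) -> caps B=0 W=0
Move 7: B@(1,4) -> caps B=0 W=0
Move 8: W@(2,1) -> caps B=0 W=1
Move 9: B@(2,2) -> caps B=0 W=1
Move 10: W@(4,1) -> caps B=0 W=1
Move 11: B@(4,2) -> caps B=0 W=1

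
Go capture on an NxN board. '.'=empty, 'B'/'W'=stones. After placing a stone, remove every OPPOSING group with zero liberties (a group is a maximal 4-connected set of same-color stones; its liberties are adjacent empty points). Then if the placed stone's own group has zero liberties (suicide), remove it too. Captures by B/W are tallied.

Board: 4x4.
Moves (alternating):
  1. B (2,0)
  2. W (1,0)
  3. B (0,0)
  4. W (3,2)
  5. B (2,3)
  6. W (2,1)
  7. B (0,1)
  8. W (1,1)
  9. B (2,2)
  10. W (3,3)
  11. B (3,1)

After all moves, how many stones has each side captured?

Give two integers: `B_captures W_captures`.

Answer: 2 0

Derivation:
Move 1: B@(2,0) -> caps B=0 W=0
Move 2: W@(1,0) -> caps B=0 W=0
Move 3: B@(0,0) -> caps B=0 W=0
Move 4: W@(3,2) -> caps B=0 W=0
Move 5: B@(2,3) -> caps B=0 W=0
Move 6: W@(2,1) -> caps B=0 W=0
Move 7: B@(0,1) -> caps B=0 W=0
Move 8: W@(1,1) -> caps B=0 W=0
Move 9: B@(2,2) -> caps B=0 W=0
Move 10: W@(3,3) -> caps B=0 W=0
Move 11: B@(3,1) -> caps B=2 W=0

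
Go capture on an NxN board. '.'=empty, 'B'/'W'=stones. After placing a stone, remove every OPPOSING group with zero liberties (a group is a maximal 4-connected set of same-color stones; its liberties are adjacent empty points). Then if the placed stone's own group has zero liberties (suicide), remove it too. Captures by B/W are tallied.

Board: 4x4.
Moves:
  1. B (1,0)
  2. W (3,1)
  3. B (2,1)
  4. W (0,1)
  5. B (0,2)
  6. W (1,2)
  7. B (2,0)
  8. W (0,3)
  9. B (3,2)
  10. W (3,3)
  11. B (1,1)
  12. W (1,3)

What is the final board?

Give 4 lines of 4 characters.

Answer: .W.W
BBWW
BB..
.WBW

Derivation:
Move 1: B@(1,0) -> caps B=0 W=0
Move 2: W@(3,1) -> caps B=0 W=0
Move 3: B@(2,1) -> caps B=0 W=0
Move 4: W@(0,1) -> caps B=0 W=0
Move 5: B@(0,2) -> caps B=0 W=0
Move 6: W@(1,2) -> caps B=0 W=0
Move 7: B@(2,0) -> caps B=0 W=0
Move 8: W@(0,3) -> caps B=0 W=1
Move 9: B@(3,2) -> caps B=0 W=1
Move 10: W@(3,3) -> caps B=0 W=1
Move 11: B@(1,1) -> caps B=0 W=1
Move 12: W@(1,3) -> caps B=0 W=1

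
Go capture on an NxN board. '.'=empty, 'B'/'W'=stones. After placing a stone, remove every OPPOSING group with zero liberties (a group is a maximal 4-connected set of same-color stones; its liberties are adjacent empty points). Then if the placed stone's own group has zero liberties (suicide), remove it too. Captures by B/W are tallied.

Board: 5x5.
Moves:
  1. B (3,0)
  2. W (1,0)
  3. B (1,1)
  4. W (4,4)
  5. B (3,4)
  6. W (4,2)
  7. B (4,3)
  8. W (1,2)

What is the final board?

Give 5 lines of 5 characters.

Move 1: B@(3,0) -> caps B=0 W=0
Move 2: W@(1,0) -> caps B=0 W=0
Move 3: B@(1,1) -> caps B=0 W=0
Move 4: W@(4,4) -> caps B=0 W=0
Move 5: B@(3,4) -> caps B=0 W=0
Move 6: W@(4,2) -> caps B=0 W=0
Move 7: B@(4,3) -> caps B=1 W=0
Move 8: W@(1,2) -> caps B=1 W=0

Answer: .....
WBW..
.....
B...B
..WB.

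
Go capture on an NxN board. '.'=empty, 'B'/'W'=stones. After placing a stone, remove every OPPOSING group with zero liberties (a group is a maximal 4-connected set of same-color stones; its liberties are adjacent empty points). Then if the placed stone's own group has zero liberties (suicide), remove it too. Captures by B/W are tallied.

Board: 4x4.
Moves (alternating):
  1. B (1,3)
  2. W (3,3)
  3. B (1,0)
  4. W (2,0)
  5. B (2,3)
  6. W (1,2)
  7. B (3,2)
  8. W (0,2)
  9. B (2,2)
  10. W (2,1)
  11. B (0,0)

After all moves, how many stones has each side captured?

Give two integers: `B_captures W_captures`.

Move 1: B@(1,3) -> caps B=0 W=0
Move 2: W@(3,3) -> caps B=0 W=0
Move 3: B@(1,0) -> caps B=0 W=0
Move 4: W@(2,0) -> caps B=0 W=0
Move 5: B@(2,3) -> caps B=0 W=0
Move 6: W@(1,2) -> caps B=0 W=0
Move 7: B@(3,2) -> caps B=1 W=0
Move 8: W@(0,2) -> caps B=1 W=0
Move 9: B@(2,2) -> caps B=1 W=0
Move 10: W@(2,1) -> caps B=1 W=0
Move 11: B@(0,0) -> caps B=1 W=0

Answer: 1 0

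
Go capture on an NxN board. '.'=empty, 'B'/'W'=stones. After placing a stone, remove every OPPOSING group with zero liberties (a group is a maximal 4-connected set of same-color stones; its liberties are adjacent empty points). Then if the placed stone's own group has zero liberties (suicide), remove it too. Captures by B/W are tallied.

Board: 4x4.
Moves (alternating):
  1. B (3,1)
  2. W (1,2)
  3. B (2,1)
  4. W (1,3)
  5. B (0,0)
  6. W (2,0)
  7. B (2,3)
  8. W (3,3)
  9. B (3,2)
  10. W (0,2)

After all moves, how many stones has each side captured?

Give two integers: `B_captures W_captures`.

Move 1: B@(3,1) -> caps B=0 W=0
Move 2: W@(1,2) -> caps B=0 W=0
Move 3: B@(2,1) -> caps B=0 W=0
Move 4: W@(1,3) -> caps B=0 W=0
Move 5: B@(0,0) -> caps B=0 W=0
Move 6: W@(2,0) -> caps B=0 W=0
Move 7: B@(2,3) -> caps B=0 W=0
Move 8: W@(3,3) -> caps B=0 W=0
Move 9: B@(3,2) -> caps B=1 W=0
Move 10: W@(0,2) -> caps B=1 W=0

Answer: 1 0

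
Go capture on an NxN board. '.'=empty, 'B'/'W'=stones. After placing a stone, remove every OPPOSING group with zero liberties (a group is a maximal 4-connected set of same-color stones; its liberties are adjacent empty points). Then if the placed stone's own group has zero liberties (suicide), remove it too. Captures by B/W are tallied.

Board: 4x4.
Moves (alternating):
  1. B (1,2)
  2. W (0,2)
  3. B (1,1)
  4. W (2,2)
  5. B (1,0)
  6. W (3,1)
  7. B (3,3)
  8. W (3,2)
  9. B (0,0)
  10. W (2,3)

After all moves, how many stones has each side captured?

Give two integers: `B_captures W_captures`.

Move 1: B@(1,2) -> caps B=0 W=0
Move 2: W@(0,2) -> caps B=0 W=0
Move 3: B@(1,1) -> caps B=0 W=0
Move 4: W@(2,2) -> caps B=0 W=0
Move 5: B@(1,0) -> caps B=0 W=0
Move 6: W@(3,1) -> caps B=0 W=0
Move 7: B@(3,3) -> caps B=0 W=0
Move 8: W@(3,2) -> caps B=0 W=0
Move 9: B@(0,0) -> caps B=0 W=0
Move 10: W@(2,3) -> caps B=0 W=1

Answer: 0 1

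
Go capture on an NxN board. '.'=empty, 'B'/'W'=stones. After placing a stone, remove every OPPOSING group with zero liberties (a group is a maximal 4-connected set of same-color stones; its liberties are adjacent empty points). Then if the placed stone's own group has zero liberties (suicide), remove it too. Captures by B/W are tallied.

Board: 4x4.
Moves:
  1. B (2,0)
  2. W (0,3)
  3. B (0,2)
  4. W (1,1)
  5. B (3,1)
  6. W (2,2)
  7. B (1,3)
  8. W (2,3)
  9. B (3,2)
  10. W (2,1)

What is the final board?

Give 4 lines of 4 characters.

Move 1: B@(2,0) -> caps B=0 W=0
Move 2: W@(0,3) -> caps B=0 W=0
Move 3: B@(0,2) -> caps B=0 W=0
Move 4: W@(1,1) -> caps B=0 W=0
Move 5: B@(3,1) -> caps B=0 W=0
Move 6: W@(2,2) -> caps B=0 W=0
Move 7: B@(1,3) -> caps B=1 W=0
Move 8: W@(2,3) -> caps B=1 W=0
Move 9: B@(3,2) -> caps B=1 W=0
Move 10: W@(2,1) -> caps B=1 W=0

Answer: ..B.
.W.B
BWWW
.BB.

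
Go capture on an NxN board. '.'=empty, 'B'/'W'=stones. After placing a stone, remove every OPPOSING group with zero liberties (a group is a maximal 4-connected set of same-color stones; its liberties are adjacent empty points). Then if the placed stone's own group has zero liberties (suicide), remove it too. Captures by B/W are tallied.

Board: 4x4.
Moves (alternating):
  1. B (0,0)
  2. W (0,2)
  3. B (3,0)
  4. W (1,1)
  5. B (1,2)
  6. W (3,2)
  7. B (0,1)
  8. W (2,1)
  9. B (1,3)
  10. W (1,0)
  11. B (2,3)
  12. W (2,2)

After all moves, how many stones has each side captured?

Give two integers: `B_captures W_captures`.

Move 1: B@(0,0) -> caps B=0 W=0
Move 2: W@(0,2) -> caps B=0 W=0
Move 3: B@(3,0) -> caps B=0 W=0
Move 4: W@(1,1) -> caps B=0 W=0
Move 5: B@(1,2) -> caps B=0 W=0
Move 6: W@(3,2) -> caps B=0 W=0
Move 7: B@(0,1) -> caps B=0 W=0
Move 8: W@(2,1) -> caps B=0 W=0
Move 9: B@(1,3) -> caps B=0 W=0
Move 10: W@(1,0) -> caps B=0 W=2
Move 11: B@(2,3) -> caps B=0 W=2
Move 12: W@(2,2) -> caps B=0 W=2

Answer: 0 2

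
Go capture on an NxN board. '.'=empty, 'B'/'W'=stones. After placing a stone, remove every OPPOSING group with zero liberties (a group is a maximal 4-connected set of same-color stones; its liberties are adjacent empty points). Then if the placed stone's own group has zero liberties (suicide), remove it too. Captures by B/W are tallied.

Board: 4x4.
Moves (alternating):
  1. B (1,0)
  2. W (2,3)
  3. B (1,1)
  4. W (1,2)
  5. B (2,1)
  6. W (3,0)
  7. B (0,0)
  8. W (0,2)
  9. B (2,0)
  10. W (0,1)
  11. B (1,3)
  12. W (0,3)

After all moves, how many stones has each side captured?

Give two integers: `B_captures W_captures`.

Answer: 0 1

Derivation:
Move 1: B@(1,0) -> caps B=0 W=0
Move 2: W@(2,3) -> caps B=0 W=0
Move 3: B@(1,1) -> caps B=0 W=0
Move 4: W@(1,2) -> caps B=0 W=0
Move 5: B@(2,1) -> caps B=0 W=0
Move 6: W@(3,0) -> caps B=0 W=0
Move 7: B@(0,0) -> caps B=0 W=0
Move 8: W@(0,2) -> caps B=0 W=0
Move 9: B@(2,0) -> caps B=0 W=0
Move 10: W@(0,1) -> caps B=0 W=0
Move 11: B@(1,3) -> caps B=0 W=0
Move 12: W@(0,3) -> caps B=0 W=1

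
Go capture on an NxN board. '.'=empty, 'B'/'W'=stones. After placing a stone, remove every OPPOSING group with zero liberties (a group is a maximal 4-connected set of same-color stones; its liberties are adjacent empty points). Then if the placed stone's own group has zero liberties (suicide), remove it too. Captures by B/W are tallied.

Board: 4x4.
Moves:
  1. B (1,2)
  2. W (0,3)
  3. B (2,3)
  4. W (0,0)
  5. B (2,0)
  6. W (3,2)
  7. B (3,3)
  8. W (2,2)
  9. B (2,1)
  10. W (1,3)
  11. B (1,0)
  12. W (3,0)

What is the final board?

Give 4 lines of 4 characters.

Answer: W..W
B.BW
BBW.
W.W.

Derivation:
Move 1: B@(1,2) -> caps B=0 W=0
Move 2: W@(0,3) -> caps B=0 W=0
Move 3: B@(2,3) -> caps B=0 W=0
Move 4: W@(0,0) -> caps B=0 W=0
Move 5: B@(2,0) -> caps B=0 W=0
Move 6: W@(3,2) -> caps B=0 W=0
Move 7: B@(3,3) -> caps B=0 W=0
Move 8: W@(2,2) -> caps B=0 W=0
Move 9: B@(2,1) -> caps B=0 W=0
Move 10: W@(1,3) -> caps B=0 W=2
Move 11: B@(1,0) -> caps B=0 W=2
Move 12: W@(3,0) -> caps B=0 W=2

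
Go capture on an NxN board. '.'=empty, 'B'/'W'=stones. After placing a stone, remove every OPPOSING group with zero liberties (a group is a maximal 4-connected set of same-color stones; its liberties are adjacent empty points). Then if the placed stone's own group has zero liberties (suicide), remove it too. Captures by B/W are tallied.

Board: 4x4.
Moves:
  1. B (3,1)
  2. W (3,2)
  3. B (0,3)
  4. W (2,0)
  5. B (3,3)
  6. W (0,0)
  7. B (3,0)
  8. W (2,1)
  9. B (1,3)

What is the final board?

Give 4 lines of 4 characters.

Answer: W..B
...B
WW..
..WB

Derivation:
Move 1: B@(3,1) -> caps B=0 W=0
Move 2: W@(3,2) -> caps B=0 W=0
Move 3: B@(0,3) -> caps B=0 W=0
Move 4: W@(2,0) -> caps B=0 W=0
Move 5: B@(3,3) -> caps B=0 W=0
Move 6: W@(0,0) -> caps B=0 W=0
Move 7: B@(3,0) -> caps B=0 W=0
Move 8: W@(2,1) -> caps B=0 W=2
Move 9: B@(1,3) -> caps B=0 W=2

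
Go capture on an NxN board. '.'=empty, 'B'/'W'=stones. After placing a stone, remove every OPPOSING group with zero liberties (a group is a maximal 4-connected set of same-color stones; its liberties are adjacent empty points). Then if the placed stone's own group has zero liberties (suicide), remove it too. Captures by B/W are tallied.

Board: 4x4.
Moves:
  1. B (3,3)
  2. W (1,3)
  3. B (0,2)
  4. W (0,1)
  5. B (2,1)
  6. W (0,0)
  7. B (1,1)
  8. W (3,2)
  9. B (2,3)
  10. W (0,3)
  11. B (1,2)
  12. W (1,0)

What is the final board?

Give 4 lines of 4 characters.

Answer: WWB.
WBB.
.B.B
..WB

Derivation:
Move 1: B@(3,3) -> caps B=0 W=0
Move 2: W@(1,3) -> caps B=0 W=0
Move 3: B@(0,2) -> caps B=0 W=0
Move 4: W@(0,1) -> caps B=0 W=0
Move 5: B@(2,1) -> caps B=0 W=0
Move 6: W@(0,0) -> caps B=0 W=0
Move 7: B@(1,1) -> caps B=0 W=0
Move 8: W@(3,2) -> caps B=0 W=0
Move 9: B@(2,3) -> caps B=0 W=0
Move 10: W@(0,3) -> caps B=0 W=0
Move 11: B@(1,2) -> caps B=2 W=0
Move 12: W@(1,0) -> caps B=2 W=0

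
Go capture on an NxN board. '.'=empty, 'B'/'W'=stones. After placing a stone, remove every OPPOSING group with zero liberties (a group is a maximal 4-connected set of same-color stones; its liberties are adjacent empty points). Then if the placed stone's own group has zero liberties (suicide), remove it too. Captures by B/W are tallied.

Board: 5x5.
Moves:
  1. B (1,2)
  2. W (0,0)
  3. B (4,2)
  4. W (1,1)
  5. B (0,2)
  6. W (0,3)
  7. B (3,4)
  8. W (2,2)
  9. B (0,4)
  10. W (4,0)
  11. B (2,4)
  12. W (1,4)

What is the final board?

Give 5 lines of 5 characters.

Answer: W.BW.
.WB.W
..W.B
....B
W.B..

Derivation:
Move 1: B@(1,2) -> caps B=0 W=0
Move 2: W@(0,0) -> caps B=0 W=0
Move 3: B@(4,2) -> caps B=0 W=0
Move 4: W@(1,1) -> caps B=0 W=0
Move 5: B@(0,2) -> caps B=0 W=0
Move 6: W@(0,3) -> caps B=0 W=0
Move 7: B@(3,4) -> caps B=0 W=0
Move 8: W@(2,2) -> caps B=0 W=0
Move 9: B@(0,4) -> caps B=0 W=0
Move 10: W@(4,0) -> caps B=0 W=0
Move 11: B@(2,4) -> caps B=0 W=0
Move 12: W@(1,4) -> caps B=0 W=1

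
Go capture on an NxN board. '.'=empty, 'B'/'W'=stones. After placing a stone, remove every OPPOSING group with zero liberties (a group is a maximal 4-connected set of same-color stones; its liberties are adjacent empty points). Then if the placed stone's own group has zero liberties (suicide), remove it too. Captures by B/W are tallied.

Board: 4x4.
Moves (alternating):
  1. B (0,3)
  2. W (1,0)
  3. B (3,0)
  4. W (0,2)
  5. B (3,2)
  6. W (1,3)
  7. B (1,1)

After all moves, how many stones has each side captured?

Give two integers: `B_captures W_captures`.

Move 1: B@(0,3) -> caps B=0 W=0
Move 2: W@(1,0) -> caps B=0 W=0
Move 3: B@(3,0) -> caps B=0 W=0
Move 4: W@(0,2) -> caps B=0 W=0
Move 5: B@(3,2) -> caps B=0 W=0
Move 6: W@(1,3) -> caps B=0 W=1
Move 7: B@(1,1) -> caps B=0 W=1

Answer: 0 1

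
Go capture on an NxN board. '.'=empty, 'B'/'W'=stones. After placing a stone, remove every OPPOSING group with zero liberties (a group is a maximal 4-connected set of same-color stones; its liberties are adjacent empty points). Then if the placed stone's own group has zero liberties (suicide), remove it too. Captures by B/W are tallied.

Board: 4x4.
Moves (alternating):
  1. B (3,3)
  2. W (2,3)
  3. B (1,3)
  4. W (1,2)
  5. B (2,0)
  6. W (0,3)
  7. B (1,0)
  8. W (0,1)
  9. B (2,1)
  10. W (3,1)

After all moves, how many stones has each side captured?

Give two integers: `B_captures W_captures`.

Move 1: B@(3,3) -> caps B=0 W=0
Move 2: W@(2,3) -> caps B=0 W=0
Move 3: B@(1,3) -> caps B=0 W=0
Move 4: W@(1,2) -> caps B=0 W=0
Move 5: B@(2,0) -> caps B=0 W=0
Move 6: W@(0,3) -> caps B=0 W=1
Move 7: B@(1,0) -> caps B=0 W=1
Move 8: W@(0,1) -> caps B=0 W=1
Move 9: B@(2,1) -> caps B=0 W=1
Move 10: W@(3,1) -> caps B=0 W=1

Answer: 0 1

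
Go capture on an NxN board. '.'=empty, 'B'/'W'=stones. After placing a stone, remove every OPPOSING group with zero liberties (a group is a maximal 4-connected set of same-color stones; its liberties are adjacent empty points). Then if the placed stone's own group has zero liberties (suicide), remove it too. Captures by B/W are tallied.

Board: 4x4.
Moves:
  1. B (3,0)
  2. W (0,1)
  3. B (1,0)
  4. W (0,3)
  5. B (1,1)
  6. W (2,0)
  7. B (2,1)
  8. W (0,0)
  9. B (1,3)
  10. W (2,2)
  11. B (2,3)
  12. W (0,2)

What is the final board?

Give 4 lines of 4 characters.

Move 1: B@(3,0) -> caps B=0 W=0
Move 2: W@(0,1) -> caps B=0 W=0
Move 3: B@(1,0) -> caps B=0 W=0
Move 4: W@(0,3) -> caps B=0 W=0
Move 5: B@(1,1) -> caps B=0 W=0
Move 6: W@(2,0) -> caps B=0 W=0
Move 7: B@(2,1) -> caps B=1 W=0
Move 8: W@(0,0) -> caps B=1 W=0
Move 9: B@(1,3) -> caps B=1 W=0
Move 10: W@(2,2) -> caps B=1 W=0
Move 11: B@(2,3) -> caps B=1 W=0
Move 12: W@(0,2) -> caps B=1 W=0

Answer: WWWW
BB.B
.BWB
B...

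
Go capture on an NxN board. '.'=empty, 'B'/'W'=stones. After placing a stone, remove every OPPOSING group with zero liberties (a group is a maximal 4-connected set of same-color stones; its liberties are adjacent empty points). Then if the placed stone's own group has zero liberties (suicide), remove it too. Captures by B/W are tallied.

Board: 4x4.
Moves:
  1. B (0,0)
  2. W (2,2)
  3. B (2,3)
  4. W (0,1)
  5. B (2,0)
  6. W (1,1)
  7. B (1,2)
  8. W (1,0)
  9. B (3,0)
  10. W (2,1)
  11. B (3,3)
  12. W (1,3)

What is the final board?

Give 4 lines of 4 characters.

Answer: .W..
WWBW
BWWB
B..B

Derivation:
Move 1: B@(0,0) -> caps B=0 W=0
Move 2: W@(2,2) -> caps B=0 W=0
Move 3: B@(2,3) -> caps B=0 W=0
Move 4: W@(0,1) -> caps B=0 W=0
Move 5: B@(2,0) -> caps B=0 W=0
Move 6: W@(1,1) -> caps B=0 W=0
Move 7: B@(1,2) -> caps B=0 W=0
Move 8: W@(1,0) -> caps B=0 W=1
Move 9: B@(3,0) -> caps B=0 W=1
Move 10: W@(2,1) -> caps B=0 W=1
Move 11: B@(3,3) -> caps B=0 W=1
Move 12: W@(1,3) -> caps B=0 W=1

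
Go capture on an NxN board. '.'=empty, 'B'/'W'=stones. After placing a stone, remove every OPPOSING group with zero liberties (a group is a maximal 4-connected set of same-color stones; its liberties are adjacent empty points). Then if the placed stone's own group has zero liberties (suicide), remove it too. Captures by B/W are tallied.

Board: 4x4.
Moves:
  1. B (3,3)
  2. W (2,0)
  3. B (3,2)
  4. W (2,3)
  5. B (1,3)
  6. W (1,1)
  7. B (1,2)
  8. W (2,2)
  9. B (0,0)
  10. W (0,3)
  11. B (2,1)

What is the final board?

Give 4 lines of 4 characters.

Answer: B..W
.WBB
WB..
..BB

Derivation:
Move 1: B@(3,3) -> caps B=0 W=0
Move 2: W@(2,0) -> caps B=0 W=0
Move 3: B@(3,2) -> caps B=0 W=0
Move 4: W@(2,3) -> caps B=0 W=0
Move 5: B@(1,3) -> caps B=0 W=0
Move 6: W@(1,1) -> caps B=0 W=0
Move 7: B@(1,2) -> caps B=0 W=0
Move 8: W@(2,2) -> caps B=0 W=0
Move 9: B@(0,0) -> caps B=0 W=0
Move 10: W@(0,3) -> caps B=0 W=0
Move 11: B@(2,1) -> caps B=2 W=0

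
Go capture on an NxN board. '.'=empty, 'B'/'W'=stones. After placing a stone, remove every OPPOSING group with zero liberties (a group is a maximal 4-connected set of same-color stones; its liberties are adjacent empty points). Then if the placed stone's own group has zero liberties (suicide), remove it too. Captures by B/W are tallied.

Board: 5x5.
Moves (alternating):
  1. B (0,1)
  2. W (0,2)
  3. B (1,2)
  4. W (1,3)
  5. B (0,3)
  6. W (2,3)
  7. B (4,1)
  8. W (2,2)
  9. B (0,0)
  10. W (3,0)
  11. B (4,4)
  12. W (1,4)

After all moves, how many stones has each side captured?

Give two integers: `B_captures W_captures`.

Answer: 1 0

Derivation:
Move 1: B@(0,1) -> caps B=0 W=0
Move 2: W@(0,2) -> caps B=0 W=0
Move 3: B@(1,2) -> caps B=0 W=0
Move 4: W@(1,3) -> caps B=0 W=0
Move 5: B@(0,3) -> caps B=1 W=0
Move 6: W@(2,3) -> caps B=1 W=0
Move 7: B@(4,1) -> caps B=1 W=0
Move 8: W@(2,2) -> caps B=1 W=0
Move 9: B@(0,0) -> caps B=1 W=0
Move 10: W@(3,0) -> caps B=1 W=0
Move 11: B@(4,4) -> caps B=1 W=0
Move 12: W@(1,4) -> caps B=1 W=0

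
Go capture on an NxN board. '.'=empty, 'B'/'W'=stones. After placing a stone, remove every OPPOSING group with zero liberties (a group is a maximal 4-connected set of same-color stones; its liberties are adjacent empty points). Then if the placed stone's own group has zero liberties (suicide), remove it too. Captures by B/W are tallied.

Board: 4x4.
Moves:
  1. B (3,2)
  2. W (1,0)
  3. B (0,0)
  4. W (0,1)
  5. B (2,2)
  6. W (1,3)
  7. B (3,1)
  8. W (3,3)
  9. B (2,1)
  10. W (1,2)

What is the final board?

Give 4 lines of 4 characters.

Move 1: B@(3,2) -> caps B=0 W=0
Move 2: W@(1,0) -> caps B=0 W=0
Move 3: B@(0,0) -> caps B=0 W=0
Move 4: W@(0,1) -> caps B=0 W=1
Move 5: B@(2,2) -> caps B=0 W=1
Move 6: W@(1,3) -> caps B=0 W=1
Move 7: B@(3,1) -> caps B=0 W=1
Move 8: W@(3,3) -> caps B=0 W=1
Move 9: B@(2,1) -> caps B=0 W=1
Move 10: W@(1,2) -> caps B=0 W=1

Answer: .W..
W.WW
.BB.
.BBW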